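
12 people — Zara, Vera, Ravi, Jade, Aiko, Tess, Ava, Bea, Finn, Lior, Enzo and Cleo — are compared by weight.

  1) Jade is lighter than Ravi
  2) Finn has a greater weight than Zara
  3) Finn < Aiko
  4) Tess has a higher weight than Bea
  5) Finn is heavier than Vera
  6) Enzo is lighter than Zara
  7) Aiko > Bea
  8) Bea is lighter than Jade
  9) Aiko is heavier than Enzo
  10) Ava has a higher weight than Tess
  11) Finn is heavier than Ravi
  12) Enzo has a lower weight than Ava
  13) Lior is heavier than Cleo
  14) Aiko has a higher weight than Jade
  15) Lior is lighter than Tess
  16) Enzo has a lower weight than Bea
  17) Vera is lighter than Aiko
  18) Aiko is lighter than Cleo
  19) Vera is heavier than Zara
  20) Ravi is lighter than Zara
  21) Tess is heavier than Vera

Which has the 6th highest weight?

Finn

The consecutive relations fix a unique order: Enzo < Bea < Jade < Ravi < Zara < Vera < Finn < Aiko < Cleo < Lior < Tess < Ava.
Counting 6 from the largest end gives Finn.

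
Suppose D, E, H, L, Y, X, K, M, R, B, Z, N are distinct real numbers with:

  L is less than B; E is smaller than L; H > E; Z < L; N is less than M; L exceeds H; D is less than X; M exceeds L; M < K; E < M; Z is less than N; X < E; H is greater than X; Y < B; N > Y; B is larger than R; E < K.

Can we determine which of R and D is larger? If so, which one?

undetermined

Following every chain through D: above D we get X, E, H, L, M, K, B.
R is not reached, and no chain runs the other way from R to D.
So the given relations leave the order of D and R undetermined.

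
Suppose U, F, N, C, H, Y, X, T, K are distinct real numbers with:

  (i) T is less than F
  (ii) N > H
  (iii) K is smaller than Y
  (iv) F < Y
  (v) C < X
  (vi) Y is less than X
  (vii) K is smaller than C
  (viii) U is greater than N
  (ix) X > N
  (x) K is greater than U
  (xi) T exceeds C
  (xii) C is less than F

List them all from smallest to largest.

H < N < U < K < C < T < F < Y < X

Nothing is placed below H, so it is least; from there H < N; N < U; U < K; K < C; C < T; T < F; F < Y; Y < X, each given directly.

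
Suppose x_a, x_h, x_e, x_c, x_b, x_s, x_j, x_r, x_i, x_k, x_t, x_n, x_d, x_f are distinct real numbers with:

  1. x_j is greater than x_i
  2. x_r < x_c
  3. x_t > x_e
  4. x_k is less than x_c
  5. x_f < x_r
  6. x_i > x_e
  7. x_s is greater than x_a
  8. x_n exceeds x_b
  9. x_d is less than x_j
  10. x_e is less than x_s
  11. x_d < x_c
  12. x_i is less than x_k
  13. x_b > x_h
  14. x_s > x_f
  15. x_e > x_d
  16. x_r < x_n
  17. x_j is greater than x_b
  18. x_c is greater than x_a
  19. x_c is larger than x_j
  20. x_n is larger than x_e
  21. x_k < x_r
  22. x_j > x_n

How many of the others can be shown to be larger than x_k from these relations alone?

4

From x_k the given relations immediately reach x_r, x_c.
From those, x_n — 3 in total.
From those, x_j — 4 in total.
Nothing else is reachable above x_k; 4 in all.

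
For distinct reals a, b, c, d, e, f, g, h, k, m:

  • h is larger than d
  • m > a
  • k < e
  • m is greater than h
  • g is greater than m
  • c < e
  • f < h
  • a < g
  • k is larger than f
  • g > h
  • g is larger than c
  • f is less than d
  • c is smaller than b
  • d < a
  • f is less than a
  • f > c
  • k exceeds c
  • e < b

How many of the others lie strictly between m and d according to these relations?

Chaining upward from d reaches: h, a, g.
Chaining downward from m reaches: c, f, h, a.
Strictly between d and m are those in both lists: h, a — 2 elements.

2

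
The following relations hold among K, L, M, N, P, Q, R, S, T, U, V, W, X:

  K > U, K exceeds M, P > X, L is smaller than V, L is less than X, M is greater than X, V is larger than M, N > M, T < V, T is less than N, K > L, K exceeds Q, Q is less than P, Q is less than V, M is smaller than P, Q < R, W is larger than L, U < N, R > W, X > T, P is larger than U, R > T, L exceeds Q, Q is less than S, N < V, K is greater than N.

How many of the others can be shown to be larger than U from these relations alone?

4

The elements the relations force above U are P, N, V, K — no chain reaches any other.
That is 4.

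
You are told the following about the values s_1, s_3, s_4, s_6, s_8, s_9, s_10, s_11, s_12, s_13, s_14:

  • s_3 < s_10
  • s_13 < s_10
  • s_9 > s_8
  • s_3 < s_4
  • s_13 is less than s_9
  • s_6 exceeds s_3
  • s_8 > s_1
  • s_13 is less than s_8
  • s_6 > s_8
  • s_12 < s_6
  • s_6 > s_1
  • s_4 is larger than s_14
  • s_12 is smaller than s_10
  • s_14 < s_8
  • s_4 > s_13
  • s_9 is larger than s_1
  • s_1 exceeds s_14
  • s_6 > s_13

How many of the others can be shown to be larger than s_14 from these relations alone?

5

The elements the relations force above s_14 are s_1, s_8, s_4, s_9, s_6 — no chain reaches any other.
That is 5.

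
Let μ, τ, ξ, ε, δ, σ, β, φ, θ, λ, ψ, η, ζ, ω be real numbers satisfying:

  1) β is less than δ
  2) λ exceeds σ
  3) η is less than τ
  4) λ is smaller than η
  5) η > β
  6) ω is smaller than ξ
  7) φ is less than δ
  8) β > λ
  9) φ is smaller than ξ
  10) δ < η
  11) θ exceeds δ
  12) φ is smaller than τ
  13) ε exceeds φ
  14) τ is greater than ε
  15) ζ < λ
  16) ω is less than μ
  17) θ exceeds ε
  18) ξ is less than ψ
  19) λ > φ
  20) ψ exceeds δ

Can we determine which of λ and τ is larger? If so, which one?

τ

λ < β and β < δ give λ < δ.
With δ < η: λ < β < δ < η.
Then η < τ extends the chain to τ.
So τ is larger.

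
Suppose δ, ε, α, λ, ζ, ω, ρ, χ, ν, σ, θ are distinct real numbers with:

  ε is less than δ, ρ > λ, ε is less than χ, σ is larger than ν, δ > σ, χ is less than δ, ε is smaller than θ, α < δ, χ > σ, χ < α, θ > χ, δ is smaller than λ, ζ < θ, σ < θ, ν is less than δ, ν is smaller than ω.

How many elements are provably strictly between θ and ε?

1

Chaining upward from ε reaches: χ, α, δ, λ, ρ.
Chaining downward from θ reaches: ζ, ν, σ, χ.
Strictly between ε and θ are those in both lists: χ — 1 element.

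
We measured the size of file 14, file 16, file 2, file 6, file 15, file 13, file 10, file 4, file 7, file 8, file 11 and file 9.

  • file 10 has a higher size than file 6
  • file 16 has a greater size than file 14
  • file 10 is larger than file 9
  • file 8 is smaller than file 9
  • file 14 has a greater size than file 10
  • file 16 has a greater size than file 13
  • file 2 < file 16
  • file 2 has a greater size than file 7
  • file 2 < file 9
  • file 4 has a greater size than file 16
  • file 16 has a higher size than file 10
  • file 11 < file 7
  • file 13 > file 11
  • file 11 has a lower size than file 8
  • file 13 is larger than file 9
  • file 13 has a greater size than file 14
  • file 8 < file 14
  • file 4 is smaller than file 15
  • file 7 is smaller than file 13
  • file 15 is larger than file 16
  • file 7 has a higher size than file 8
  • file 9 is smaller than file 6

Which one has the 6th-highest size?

Chaining the given pairs: file 11 < file 8 < file 7 < file 2 < file 9 < file 6 < file 10 < file 14 < file 13 < file 16 < file 4 < file 15.
The 6th largest is file 10.

file 10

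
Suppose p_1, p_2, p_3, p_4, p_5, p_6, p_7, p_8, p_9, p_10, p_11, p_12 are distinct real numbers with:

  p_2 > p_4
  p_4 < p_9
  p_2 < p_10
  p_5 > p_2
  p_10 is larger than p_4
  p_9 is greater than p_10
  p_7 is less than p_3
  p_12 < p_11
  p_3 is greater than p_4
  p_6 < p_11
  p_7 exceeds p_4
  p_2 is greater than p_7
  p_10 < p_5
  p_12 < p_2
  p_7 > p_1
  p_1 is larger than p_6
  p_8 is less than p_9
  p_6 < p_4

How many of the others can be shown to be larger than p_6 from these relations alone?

Directly above p_6: p_4, p_1, p_11.
One step further: p_7, p_2, p_10, p_3, p_9 (8 so far).
One step further: p_5 (9 so far).
No other element is forced above p_6 by the given relations, so the count is 9.

9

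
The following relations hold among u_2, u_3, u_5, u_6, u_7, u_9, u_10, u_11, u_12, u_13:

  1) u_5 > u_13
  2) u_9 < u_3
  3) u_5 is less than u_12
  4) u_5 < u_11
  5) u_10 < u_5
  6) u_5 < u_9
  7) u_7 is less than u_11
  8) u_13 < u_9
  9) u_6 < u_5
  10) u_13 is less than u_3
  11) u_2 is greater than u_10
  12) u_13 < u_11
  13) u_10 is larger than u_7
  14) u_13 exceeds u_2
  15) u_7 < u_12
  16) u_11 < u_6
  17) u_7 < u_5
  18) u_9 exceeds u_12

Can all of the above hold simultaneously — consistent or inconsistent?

Chaining the given relations yields u_11 < u_6 < u_5, so u_11 < u_5. But one relation states u_5 < u_11. These cannot both hold.

inconsistent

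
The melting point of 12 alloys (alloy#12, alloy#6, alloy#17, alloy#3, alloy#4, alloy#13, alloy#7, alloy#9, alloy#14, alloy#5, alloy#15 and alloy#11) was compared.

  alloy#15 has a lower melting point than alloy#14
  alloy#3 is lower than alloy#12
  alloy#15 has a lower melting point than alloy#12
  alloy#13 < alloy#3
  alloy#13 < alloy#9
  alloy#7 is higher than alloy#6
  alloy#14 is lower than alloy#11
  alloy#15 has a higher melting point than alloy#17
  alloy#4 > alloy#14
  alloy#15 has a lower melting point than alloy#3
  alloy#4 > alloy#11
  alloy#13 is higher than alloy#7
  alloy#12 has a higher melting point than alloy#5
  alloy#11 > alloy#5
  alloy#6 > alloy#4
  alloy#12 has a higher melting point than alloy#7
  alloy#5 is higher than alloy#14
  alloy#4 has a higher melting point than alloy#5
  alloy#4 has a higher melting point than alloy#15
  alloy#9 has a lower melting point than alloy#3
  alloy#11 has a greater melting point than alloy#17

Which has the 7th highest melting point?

The consecutive relations fix a unique order: alloy#17 < alloy#15 < alloy#14 < alloy#5 < alloy#11 < alloy#4 < alloy#6 < alloy#7 < alloy#13 < alloy#9 < alloy#3 < alloy#12.
Counting 7 from the largest end gives alloy#4.

alloy#4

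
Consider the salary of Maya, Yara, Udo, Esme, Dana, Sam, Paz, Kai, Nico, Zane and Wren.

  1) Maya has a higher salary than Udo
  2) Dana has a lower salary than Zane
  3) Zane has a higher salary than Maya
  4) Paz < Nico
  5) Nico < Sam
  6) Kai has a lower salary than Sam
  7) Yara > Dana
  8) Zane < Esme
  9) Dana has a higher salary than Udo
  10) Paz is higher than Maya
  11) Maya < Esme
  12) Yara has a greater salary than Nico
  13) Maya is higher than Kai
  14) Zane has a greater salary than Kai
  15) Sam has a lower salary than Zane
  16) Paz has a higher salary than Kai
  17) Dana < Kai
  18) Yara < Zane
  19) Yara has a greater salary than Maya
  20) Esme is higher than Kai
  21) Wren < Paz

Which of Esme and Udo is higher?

Esme

Following the relations from Udo: Udo < Dana < Kai < Maya < Paz < Nico < Sam < Zane < Esme.
So Udo < Esme; Esme is the higher of the two.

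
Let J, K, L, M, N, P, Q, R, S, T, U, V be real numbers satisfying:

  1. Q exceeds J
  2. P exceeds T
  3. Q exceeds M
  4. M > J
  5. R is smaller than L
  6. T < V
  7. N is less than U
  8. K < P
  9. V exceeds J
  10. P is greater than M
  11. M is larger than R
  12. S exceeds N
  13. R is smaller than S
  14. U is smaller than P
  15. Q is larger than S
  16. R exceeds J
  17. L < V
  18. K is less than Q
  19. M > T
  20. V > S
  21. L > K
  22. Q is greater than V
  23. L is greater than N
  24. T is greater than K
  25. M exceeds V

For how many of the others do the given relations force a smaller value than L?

4

From L the given relations immediately reach R, K, N.
From those, J — 4 in total.
Nothing else is reachable below L; 4 in all.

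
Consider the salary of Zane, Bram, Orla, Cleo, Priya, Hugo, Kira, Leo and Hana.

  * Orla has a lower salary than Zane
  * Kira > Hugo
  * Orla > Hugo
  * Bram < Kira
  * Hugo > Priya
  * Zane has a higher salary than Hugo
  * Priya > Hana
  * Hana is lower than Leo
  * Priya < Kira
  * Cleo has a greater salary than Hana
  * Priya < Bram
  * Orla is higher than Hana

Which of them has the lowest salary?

Hana

Chaining upward from Hana: directly above it, Priya, Orla, Leo, Cleo; then Hugo, Bram, Kira, Zane.
That covers every other element, and nothing is given below Hana, so Hana is the lowest salary.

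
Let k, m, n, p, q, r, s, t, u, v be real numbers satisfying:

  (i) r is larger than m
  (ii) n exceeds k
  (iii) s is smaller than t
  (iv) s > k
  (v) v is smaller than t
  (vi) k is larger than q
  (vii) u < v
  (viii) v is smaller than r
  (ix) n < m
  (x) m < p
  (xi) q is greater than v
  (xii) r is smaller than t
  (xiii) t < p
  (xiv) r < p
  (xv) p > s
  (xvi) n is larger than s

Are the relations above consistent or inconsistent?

The single ordering u < v < q < k < s < n < m < r < t < p satisfies every listed relation, so no contradiction arises.

consistent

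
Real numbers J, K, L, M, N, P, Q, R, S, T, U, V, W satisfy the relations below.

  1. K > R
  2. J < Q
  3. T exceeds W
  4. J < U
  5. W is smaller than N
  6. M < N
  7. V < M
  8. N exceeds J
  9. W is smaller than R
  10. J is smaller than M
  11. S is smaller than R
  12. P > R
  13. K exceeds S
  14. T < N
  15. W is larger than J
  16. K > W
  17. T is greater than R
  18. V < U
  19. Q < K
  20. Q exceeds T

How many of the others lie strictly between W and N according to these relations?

The relations place W below N. An element lies strictly between them when it is forced above W and also forced below N.
Above W: {R, T, P, Q, K}. Below N: {S, J, R, V, M, T}.
Intersection: {R, T} — 2.

2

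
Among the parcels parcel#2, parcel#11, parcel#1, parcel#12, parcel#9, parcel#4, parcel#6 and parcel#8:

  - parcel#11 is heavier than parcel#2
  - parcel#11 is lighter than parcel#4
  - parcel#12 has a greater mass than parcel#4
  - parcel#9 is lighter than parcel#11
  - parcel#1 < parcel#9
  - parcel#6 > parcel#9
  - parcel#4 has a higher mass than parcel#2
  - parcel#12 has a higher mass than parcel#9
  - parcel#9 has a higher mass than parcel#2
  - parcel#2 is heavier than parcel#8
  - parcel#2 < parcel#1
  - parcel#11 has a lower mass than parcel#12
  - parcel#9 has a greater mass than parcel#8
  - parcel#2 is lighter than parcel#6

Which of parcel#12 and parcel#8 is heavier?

Following the relations from parcel#8: parcel#8 < parcel#2 < parcel#1 < parcel#9 < parcel#11 < parcel#4 < parcel#12.
So parcel#8 < parcel#12; parcel#12 is the heavier of the two.

parcel#12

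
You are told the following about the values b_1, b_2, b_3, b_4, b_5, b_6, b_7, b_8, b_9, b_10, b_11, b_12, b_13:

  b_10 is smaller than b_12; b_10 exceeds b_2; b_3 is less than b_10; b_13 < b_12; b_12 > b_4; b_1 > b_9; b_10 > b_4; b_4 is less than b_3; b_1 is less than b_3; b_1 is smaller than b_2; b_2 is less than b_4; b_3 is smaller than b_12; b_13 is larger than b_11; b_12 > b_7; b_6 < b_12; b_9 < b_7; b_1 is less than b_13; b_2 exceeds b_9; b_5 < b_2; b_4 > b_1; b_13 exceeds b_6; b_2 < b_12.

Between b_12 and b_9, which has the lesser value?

b_9

Link the given pairs in sequence: b_9 < b_1; b_1 < b_2; b_2 < b_4; b_4 < b_3; b_3 < b_10; b_10 < b_12.
Together: b_9 < b_1 < b_2 < b_4 < b_3 < b_10 < b_12.
So b_9 < b_12; b_9 is the smaller of the two.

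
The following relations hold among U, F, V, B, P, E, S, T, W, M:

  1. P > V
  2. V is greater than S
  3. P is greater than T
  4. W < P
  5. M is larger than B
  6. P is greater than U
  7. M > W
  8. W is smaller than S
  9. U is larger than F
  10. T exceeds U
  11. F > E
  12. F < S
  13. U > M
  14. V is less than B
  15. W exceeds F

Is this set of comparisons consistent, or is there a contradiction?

The single ordering E < F < W < S < V < B < M < U < T < P satisfies every listed relation, so no contradiction arises.

consistent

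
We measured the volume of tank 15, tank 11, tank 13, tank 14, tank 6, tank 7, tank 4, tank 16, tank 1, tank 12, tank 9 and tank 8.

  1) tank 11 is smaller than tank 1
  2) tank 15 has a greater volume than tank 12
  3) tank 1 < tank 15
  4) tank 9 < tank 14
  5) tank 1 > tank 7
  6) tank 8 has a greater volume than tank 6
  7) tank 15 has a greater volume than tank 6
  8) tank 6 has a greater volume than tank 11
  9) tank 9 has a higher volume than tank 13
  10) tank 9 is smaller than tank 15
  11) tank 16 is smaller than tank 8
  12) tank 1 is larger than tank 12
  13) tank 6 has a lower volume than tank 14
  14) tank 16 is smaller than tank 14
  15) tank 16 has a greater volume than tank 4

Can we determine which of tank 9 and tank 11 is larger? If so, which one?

undetermined

Following every chain through tank 11: above tank 11 we get tank 1, tank 6, tank 15, tank 14, tank 8.
tank 9 is not reached, and no chain runs the other way from tank 9 to tank 11.
So the given relations leave the order of tank 11 and tank 9 undetermined.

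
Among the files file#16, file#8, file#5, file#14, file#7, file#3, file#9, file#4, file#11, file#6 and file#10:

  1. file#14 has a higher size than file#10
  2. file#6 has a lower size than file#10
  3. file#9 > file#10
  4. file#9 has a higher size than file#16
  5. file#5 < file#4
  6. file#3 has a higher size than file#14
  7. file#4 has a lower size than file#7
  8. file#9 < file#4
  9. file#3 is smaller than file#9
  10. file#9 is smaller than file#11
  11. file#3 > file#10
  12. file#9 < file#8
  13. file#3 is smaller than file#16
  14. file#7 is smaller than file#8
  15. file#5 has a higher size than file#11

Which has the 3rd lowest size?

The consecutive relations fix a unique order: file#6 < file#10 < file#14 < file#3 < file#16 < file#9 < file#11 < file#5 < file#4 < file#7 < file#8.
Counting 3 from the smallest end gives file#14.

file#14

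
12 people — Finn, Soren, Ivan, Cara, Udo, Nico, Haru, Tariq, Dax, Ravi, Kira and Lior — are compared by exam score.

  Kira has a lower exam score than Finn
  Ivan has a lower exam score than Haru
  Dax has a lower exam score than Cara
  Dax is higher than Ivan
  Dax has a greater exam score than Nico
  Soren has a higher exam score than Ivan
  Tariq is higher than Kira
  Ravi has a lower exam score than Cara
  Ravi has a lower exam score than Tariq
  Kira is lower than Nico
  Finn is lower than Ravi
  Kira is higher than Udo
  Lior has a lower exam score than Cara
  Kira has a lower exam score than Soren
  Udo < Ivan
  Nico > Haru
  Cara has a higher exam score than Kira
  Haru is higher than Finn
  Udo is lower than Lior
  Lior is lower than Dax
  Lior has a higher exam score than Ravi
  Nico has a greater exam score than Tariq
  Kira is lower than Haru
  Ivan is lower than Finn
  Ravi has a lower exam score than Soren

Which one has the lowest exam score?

Udo

Chaining upward from Udo: directly above it, Kira, Ivan, Lior; then Finn, Haru, Soren, Tariq, Nico, Dax, Cara; then Ravi.
That covers every other element, and nothing is given below Udo, so Udo is the lowest exam score.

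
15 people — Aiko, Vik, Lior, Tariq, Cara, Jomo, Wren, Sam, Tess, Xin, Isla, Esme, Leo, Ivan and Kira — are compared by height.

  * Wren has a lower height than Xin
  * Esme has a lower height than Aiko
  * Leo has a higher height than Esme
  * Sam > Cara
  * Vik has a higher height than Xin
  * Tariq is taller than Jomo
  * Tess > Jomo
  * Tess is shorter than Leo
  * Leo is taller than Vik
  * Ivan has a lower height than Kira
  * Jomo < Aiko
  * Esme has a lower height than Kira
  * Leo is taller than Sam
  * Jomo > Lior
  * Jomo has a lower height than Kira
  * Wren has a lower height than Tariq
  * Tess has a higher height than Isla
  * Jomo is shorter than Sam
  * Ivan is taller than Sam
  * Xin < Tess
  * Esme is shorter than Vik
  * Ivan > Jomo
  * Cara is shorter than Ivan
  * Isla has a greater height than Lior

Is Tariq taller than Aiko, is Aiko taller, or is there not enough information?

Following every chain through Aiko: below Aiko we get Lior, Esme, Jomo.
Tariq is not reached, and no chain runs the other way from Tariq to Aiko.
So the given relations leave the order of Aiko and Tariq undetermined.

undetermined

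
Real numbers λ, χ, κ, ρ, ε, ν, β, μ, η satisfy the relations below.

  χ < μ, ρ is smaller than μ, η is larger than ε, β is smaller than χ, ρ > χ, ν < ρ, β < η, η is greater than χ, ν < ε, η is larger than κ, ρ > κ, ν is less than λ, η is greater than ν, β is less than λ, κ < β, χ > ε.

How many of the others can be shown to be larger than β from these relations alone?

From β the given relations immediately reach λ, χ, η.
From those, ρ, μ — 5 in total.
No other element is forced above β by the given relations, so the count is 5.

5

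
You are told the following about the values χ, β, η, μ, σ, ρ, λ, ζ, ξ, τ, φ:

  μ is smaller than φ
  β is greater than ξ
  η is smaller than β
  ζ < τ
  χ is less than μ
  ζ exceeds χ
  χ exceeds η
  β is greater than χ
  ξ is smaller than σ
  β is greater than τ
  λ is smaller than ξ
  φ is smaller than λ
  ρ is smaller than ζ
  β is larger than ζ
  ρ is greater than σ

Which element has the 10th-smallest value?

τ

The consecutive relations fix a unique order: η < χ < μ < φ < λ < ξ < σ < ρ < ζ < τ < β.
Counting 10 from the smallest end gives τ.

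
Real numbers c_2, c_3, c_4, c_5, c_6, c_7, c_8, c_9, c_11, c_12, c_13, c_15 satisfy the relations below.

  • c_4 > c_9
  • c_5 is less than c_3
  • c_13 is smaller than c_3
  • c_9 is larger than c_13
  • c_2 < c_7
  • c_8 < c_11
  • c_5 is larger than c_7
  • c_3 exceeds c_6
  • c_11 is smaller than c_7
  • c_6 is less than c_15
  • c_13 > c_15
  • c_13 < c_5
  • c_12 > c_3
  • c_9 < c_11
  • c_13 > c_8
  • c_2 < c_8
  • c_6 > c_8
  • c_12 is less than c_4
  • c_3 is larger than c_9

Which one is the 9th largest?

c_15

Chaining the given pairs: c_2 < c_8 < c_6 < c_15 < c_13 < c_9 < c_11 < c_7 < c_5 < c_3 < c_12 < c_4.
Counting 9 from the largest end gives c_15.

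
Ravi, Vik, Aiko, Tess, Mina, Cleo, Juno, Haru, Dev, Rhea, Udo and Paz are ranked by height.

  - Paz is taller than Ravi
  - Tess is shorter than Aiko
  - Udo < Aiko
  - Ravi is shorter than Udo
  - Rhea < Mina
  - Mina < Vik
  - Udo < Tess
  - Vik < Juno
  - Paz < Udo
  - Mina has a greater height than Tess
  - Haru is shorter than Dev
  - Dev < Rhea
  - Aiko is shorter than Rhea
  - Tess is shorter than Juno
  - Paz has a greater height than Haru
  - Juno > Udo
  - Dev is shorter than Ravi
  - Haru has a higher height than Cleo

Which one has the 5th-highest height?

The consecutive relations fix a unique order: Cleo < Haru < Dev < Ravi < Paz < Udo < Tess < Aiko < Rhea < Mina < Vik < Juno.
Counting 5 from the largest end gives Aiko.

Aiko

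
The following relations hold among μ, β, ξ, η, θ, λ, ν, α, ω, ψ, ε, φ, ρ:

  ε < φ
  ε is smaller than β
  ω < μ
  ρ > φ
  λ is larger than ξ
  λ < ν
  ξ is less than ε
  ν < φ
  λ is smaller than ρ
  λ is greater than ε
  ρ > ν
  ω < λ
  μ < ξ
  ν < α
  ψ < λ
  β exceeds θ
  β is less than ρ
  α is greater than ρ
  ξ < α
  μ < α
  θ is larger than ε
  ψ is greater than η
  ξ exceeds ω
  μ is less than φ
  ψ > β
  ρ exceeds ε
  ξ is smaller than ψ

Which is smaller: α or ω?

ω

ω < μ and μ < ξ give ω < ξ.
With ξ < ε: ω < μ < ξ < ε.
With ε < β: ω < μ < ξ < ε < β.
With β < ψ: ω < μ < ξ < ε < β < ψ.
Then ψ < λ extends the chain to λ.
With λ < ν: ω < μ < ξ < ε < β < ψ < λ < ν.
With ν < φ: ω < μ < ξ < ε < β < ψ < λ < ν < φ.
With φ < ρ: ω < μ < ξ < ε < β < ψ < λ < ν < φ < ρ.
With ρ < α: ω < μ < ξ < ε < β < ψ < λ < ν < φ < ρ < α.
So ω < α; ω is the smaller of the two.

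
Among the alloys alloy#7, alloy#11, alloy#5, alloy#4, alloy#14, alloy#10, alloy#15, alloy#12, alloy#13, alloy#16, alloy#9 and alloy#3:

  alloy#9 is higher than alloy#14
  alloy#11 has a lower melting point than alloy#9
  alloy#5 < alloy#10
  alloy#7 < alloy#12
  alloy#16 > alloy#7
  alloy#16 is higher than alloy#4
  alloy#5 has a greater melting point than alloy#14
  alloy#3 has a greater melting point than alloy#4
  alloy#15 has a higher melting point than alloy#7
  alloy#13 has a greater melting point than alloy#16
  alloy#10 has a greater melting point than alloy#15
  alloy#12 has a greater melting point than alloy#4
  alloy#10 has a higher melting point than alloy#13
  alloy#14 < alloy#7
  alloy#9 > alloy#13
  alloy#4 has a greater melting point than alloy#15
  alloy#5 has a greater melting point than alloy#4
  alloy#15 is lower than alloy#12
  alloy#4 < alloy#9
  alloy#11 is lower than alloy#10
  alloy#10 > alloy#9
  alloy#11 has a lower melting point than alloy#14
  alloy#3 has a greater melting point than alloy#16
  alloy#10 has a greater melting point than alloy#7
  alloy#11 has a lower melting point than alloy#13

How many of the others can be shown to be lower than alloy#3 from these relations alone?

Directly below alloy#3: alloy#4, alloy#16.
One step further: alloy#7, alloy#15 (4 so far).
One step further: alloy#14 (5 so far).
One step further: alloy#11 (6 so far).
Nothing else is reachable below alloy#3; 6 in all.

6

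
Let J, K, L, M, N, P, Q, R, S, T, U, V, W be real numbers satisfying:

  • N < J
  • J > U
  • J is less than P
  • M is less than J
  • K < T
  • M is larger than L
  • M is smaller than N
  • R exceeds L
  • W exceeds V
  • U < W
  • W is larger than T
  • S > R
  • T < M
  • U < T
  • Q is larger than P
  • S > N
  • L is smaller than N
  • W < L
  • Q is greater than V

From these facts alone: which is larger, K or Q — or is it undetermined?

Q

K < T < W < L < M < N < J < P < Q, by transitivity through T, W, L, M, N, J, P.
So Q is larger.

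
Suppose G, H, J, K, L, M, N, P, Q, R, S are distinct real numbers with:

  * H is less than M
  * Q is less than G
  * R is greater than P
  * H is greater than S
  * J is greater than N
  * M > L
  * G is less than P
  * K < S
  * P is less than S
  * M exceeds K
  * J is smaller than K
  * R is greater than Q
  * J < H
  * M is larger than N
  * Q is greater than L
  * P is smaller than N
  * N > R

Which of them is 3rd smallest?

G

Piecing the relations together gives one ordering: L < Q < G < P < R < N < J < K < S < H < M.
Counting 3 from the smallest end gives G.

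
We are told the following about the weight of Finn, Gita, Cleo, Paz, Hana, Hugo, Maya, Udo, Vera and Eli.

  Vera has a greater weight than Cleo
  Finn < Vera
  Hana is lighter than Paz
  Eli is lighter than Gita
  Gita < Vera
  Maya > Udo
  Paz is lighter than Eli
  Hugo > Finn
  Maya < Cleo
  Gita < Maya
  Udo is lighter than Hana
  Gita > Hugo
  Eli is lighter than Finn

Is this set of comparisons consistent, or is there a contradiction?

The single ordering Udo < Hana < Paz < Eli < Finn < Hugo < Gita < Maya < Cleo < Vera satisfies every listed relation, so no contradiction arises.

consistent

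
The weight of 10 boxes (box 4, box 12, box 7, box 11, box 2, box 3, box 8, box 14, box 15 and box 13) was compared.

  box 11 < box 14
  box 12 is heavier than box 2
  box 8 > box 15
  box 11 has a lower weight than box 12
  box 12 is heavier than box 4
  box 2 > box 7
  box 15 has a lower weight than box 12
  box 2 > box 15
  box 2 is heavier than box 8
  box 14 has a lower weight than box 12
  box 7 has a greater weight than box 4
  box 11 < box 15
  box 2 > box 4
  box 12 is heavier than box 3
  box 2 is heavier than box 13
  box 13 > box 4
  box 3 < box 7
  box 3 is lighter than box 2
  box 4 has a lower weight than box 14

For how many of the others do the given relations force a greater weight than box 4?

From box 4 the given relations immediately reach box 13, box 14, box 7, box 2, box 12.
No other element is forced above box 4 by the given relations, so the count is 5.

5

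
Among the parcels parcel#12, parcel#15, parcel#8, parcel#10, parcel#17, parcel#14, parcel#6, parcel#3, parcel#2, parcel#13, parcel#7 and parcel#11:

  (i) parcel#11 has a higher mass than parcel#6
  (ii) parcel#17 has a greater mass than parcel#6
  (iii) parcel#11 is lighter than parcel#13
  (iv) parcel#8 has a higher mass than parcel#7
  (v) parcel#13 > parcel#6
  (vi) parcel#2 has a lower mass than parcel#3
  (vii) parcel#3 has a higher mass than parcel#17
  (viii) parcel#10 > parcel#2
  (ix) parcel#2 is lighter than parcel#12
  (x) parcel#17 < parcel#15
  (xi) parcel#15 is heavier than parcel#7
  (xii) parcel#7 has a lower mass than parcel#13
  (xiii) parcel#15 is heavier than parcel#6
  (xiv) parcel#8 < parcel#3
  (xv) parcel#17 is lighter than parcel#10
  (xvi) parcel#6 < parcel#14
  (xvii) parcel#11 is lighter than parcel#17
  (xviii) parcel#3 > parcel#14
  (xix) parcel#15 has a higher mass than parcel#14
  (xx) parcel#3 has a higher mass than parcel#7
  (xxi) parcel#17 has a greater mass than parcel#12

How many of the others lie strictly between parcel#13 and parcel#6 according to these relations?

Chaining upward from parcel#6 reaches: parcel#11, parcel#14, parcel#17, parcel#3, parcel#15, parcel#10.
Chaining downward from parcel#13 reaches: parcel#11, parcel#7.
Strictly between parcel#6 and parcel#13 are those in both lists: parcel#11 — 1 element.

1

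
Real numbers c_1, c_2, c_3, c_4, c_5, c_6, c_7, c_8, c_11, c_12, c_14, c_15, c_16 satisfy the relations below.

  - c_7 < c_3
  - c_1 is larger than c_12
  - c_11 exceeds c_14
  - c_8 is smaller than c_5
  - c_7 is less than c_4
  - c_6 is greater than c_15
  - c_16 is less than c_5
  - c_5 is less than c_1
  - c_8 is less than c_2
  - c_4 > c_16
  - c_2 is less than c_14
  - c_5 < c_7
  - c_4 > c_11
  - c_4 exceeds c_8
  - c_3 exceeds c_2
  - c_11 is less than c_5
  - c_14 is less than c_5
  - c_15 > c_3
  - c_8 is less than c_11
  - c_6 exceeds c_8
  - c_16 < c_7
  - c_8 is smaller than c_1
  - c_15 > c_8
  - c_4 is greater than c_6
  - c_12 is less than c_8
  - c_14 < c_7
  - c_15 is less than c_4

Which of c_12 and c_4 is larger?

The relevant relations are c_12 < c_8; c_8 < c_2; c_2 < c_14; c_14 < c_11; c_11 < c_5; c_5 < c_7; c_7 < c_3; c_3 < c_15; c_15 < c_6; c_6 < c_4.
Together: c_12 < c_8 < c_2 < c_14 < c_11 < c_5 < c_7 < c_3 < c_15 < c_6 < c_4.
So c_12 < c_4; c_4 is the larger of the two.

c_4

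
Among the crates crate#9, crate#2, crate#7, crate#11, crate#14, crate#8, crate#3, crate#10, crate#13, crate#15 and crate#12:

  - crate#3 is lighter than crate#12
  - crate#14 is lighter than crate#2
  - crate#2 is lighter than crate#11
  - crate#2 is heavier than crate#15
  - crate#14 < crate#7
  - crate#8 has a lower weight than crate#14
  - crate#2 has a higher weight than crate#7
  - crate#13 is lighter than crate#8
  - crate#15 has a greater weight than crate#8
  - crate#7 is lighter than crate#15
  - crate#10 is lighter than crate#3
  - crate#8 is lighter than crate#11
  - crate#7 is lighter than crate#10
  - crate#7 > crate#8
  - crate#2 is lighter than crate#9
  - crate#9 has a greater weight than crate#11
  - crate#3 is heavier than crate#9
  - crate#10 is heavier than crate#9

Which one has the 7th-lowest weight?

The consecutive relations fix a unique order: crate#13 < crate#8 < crate#14 < crate#7 < crate#15 < crate#2 < crate#11 < crate#9 < crate#10 < crate#3 < crate#12.
The 7th smallest is crate#11.

crate#11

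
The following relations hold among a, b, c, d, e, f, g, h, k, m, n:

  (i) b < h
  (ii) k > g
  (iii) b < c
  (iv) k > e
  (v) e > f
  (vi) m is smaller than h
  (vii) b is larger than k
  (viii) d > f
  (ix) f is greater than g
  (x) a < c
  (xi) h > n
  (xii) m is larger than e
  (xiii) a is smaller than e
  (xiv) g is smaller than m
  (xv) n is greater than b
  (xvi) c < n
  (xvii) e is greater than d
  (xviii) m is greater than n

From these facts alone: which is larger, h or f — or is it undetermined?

f < d < e < k < b < c < n < m < h, by transitivity through d, e, k, b, c, n, m.
So h is larger.

h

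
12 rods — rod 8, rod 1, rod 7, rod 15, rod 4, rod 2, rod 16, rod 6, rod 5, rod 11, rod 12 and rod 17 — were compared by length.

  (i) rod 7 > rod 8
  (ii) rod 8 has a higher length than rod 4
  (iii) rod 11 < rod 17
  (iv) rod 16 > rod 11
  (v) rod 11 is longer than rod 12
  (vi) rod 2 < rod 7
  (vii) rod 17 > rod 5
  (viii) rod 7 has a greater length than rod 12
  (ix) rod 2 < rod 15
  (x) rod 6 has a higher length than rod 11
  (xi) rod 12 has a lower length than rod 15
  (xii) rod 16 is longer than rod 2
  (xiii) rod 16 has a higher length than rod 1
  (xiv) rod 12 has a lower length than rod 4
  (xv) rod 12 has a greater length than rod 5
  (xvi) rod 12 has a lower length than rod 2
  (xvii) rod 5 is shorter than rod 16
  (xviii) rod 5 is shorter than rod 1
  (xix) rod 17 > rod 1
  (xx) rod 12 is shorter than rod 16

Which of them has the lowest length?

Chaining upward from rod 5: directly above it, rod 12, rod 1, rod 16, rod 17; then rod 2, rod 4, rod 15, rod 11, rod 7; then rod 8, rod 6.
That covers every other element, and nothing is given below rod 5, so rod 5 is the lowest length.

rod 5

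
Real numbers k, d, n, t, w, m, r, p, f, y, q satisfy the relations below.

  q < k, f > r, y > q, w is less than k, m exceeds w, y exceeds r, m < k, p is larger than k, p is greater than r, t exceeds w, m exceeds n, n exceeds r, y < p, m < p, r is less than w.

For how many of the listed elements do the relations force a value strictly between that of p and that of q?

The relations place q below p. An element lies strictly between them when it is forced above q and also forced below p.
Above q: {k, y}. Below p: {r, n, w, m, k, y}.
Intersection: {k, y} — 2.

2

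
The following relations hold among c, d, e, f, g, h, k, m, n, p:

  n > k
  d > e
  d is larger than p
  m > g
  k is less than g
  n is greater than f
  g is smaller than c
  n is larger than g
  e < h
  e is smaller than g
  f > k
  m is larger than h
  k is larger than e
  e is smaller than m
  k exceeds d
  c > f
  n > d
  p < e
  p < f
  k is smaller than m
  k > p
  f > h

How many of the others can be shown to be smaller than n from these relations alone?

7

Directly below n: d, k, g, f.
One step further: p, e, h (7 so far).
No other element is forced below n by the given relations, so the count is 7.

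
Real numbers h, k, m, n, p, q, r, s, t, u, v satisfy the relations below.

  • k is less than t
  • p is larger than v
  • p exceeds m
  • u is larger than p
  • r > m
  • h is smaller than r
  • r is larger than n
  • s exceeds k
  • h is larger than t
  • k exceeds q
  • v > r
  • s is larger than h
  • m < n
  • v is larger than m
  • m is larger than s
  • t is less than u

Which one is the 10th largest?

k

Piecing the relations together gives one ordering: q < k < t < h < s < m < n < r < v < p < u.
The 10th largest is k.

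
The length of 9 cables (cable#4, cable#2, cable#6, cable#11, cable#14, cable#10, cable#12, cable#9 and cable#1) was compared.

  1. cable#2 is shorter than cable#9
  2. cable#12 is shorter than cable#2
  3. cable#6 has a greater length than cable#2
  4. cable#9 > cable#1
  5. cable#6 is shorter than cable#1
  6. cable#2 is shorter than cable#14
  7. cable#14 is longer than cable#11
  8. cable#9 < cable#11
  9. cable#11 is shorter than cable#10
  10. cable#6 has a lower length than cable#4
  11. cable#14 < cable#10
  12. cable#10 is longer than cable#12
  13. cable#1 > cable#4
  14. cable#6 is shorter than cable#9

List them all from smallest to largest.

cable#12 < cable#2 < cable#6 < cable#4 < cable#1 < cable#9 < cable#11 < cable#14 < cable#10

Nothing is placed below cable#12, so it is least; from there cable#12 < cable#2; cable#2 < cable#6; cable#6 < cable#4; cable#4 < cable#1; cable#1 < cable#9; cable#9 < cable#11; cable#11 < cable#14; cable#14 < cable#10, each given directly.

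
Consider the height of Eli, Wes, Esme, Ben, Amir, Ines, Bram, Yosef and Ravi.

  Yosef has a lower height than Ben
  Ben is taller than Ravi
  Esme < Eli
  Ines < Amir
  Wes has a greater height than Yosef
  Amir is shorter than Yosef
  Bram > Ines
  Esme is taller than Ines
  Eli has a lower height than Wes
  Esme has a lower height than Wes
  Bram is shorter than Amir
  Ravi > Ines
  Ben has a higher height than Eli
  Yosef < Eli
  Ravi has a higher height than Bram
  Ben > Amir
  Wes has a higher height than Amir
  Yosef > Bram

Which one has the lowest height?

Esme is not least since Ines < Esme; Bram is not least since Ines < Bram; Ravi is not least since Ines < Ravi; Amir is not least since Bram < Amir; Yosef is not least since Amir < Yosef; Eli is not least since Yosef < Eli; Ben is not least since Ravi < Ben; Wes is not least since Yosef < Wes.
Only Ines has nothing below it, so Ines is the lowest height.

Ines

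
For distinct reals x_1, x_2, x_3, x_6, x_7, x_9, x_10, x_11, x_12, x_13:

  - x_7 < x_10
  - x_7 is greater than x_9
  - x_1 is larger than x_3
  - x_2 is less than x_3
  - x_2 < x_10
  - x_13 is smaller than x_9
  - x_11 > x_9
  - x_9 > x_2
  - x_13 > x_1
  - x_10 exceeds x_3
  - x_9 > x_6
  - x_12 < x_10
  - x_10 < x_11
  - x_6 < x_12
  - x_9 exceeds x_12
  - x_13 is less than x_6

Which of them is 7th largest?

Piecing the relations together gives one ordering: x_2 < x_3 < x_1 < x_13 < x_6 < x_12 < x_9 < x_7 < x_10 < x_11.
Counting 7 from the largest end gives x_13.

x_13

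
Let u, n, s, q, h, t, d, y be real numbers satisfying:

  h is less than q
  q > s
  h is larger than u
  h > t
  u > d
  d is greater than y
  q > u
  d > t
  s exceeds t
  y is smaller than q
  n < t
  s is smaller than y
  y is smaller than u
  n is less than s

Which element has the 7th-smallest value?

h

Chaining the given pairs: n < t < s < y < d < u < h < q.
Counting 7 from the smallest end gives h.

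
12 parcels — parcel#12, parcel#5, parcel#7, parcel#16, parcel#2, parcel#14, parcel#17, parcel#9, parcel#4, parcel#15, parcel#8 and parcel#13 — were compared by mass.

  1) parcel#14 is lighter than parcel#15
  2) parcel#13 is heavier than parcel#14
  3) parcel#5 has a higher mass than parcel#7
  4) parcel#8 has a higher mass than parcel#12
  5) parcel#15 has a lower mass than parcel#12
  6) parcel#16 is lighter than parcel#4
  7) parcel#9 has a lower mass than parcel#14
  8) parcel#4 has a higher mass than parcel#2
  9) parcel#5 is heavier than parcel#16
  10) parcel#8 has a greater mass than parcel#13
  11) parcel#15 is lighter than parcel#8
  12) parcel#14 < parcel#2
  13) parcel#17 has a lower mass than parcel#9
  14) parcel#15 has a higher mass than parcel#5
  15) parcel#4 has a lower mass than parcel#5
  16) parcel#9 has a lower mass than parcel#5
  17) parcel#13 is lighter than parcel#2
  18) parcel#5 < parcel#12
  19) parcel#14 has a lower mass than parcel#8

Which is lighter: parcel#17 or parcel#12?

parcel#17

parcel#17 < parcel#9 and parcel#9 < parcel#14 give parcel#17 < parcel#14.
With parcel#14 < parcel#2: parcel#17 < parcel#9 < parcel#14 < parcel#2.
Then parcel#2 < parcel#4 extends the chain to parcel#4.
Then parcel#4 < parcel#5 extends the chain to parcel#5.
Then parcel#5 < parcel#15 extends the chain to parcel#15.
Then parcel#15 < parcel#12 extends the chain to parcel#12.
So parcel#17 < parcel#12; parcel#17 is the lighter of the two.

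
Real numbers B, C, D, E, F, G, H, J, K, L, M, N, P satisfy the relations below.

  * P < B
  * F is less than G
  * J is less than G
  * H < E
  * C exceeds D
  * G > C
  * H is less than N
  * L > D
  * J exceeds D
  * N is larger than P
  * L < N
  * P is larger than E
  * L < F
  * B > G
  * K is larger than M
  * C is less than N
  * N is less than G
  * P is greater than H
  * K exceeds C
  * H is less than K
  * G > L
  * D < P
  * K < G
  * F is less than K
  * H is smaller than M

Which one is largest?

D is not greatest since D < J; J is not greatest since J < G; H is not greatest since H < E; C is not greatest since C < N; M is not greatest since M < K; E is not greatest since E < P; L is not greatest since L < G; P is not greatest since P < N; F is not greatest since F < K; K is not greatest since K < G; N is not greatest since N < G; G is not greatest since G < B.
Only B has nothing above it, so B is the largest.

B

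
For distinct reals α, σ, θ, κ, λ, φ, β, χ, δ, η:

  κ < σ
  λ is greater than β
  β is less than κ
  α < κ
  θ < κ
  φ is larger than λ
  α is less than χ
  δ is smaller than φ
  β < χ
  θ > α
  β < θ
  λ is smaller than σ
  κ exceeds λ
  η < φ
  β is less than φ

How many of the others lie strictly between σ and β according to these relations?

3

The relations place β below σ. An element lies strictly between them when it is forced above β and also forced below σ.
Above β: {θ, λ, φ, κ, χ}. Below σ: {α, θ, λ, κ}.
Intersection: {θ, λ, κ} — 3.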